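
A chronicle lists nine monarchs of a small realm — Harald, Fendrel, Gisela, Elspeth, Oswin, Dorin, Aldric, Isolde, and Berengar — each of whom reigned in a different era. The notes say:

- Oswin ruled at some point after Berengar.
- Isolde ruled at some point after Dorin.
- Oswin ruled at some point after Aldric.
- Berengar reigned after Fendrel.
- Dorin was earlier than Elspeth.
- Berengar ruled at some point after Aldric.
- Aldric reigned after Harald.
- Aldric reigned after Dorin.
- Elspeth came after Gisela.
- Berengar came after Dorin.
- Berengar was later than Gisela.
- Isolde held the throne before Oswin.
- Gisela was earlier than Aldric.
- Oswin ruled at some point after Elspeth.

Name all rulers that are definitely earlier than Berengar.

Aldric, Dorin, Fendrel, Gisela, Harald

Directly stated before Berengar: Aldric, Dorin, Fendrel, and Gisela.
Harald reaches Berengar via Harald → Aldric → Berengar.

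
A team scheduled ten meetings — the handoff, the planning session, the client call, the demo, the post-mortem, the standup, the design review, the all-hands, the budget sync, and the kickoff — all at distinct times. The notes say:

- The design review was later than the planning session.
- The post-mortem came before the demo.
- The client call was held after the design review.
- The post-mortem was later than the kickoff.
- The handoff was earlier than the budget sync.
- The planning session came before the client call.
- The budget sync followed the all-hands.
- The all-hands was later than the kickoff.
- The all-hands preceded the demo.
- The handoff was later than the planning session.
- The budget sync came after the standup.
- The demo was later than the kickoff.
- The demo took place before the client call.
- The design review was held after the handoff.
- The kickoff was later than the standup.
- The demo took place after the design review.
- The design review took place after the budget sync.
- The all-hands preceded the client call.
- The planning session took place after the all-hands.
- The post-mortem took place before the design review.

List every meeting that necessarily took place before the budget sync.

Directly stated before the budget sync: the all-hands, the handoff, and the standup.
The kickoff reaches the budget sync via the kickoff → the all-hands → the budget sync.
The planning session reaches the budget sync via the planning session → the handoff → the budget sync.

the all-hands, the handoff, the kickoff, the planning session, the standup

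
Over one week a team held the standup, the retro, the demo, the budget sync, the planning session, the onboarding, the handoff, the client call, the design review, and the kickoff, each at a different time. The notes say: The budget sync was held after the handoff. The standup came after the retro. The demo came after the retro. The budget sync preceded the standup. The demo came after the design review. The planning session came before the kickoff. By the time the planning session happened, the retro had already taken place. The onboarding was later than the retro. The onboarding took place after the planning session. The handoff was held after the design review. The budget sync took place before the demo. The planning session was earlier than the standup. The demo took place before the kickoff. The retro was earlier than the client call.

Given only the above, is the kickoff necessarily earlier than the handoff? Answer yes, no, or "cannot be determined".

Tracing the constraints gives the handoff → the budget sync → the demo → the kickoff, so the handoff must come before the kickoff.
That means the kickoff cannot be before the handoff.

no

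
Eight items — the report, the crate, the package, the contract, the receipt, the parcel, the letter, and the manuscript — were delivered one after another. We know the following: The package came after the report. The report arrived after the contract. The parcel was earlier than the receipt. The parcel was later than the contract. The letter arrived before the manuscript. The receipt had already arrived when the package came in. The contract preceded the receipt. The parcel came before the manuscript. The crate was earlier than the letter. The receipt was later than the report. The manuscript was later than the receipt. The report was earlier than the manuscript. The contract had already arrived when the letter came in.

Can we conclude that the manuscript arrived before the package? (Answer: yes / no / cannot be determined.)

cannot be determined

No chain of stated constraints runs from the manuscript to the package, and none runs from the package to the manuscript either.
So the relative order of the manuscript and the package is not fixed by the given facts.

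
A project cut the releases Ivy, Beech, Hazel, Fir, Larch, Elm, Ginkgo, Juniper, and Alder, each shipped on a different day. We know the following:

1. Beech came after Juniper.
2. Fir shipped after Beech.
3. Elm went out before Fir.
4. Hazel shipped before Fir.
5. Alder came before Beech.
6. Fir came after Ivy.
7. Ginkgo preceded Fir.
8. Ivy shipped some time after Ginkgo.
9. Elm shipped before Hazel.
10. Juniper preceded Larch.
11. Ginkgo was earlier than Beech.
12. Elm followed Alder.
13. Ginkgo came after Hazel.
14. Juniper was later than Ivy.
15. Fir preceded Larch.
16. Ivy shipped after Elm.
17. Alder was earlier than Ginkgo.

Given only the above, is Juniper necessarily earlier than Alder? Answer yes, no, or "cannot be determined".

no

Tracing the constraints gives Alder → Elm → Ivy → Juniper, so Alder must come before Juniper.
That means Juniper cannot be before Alder.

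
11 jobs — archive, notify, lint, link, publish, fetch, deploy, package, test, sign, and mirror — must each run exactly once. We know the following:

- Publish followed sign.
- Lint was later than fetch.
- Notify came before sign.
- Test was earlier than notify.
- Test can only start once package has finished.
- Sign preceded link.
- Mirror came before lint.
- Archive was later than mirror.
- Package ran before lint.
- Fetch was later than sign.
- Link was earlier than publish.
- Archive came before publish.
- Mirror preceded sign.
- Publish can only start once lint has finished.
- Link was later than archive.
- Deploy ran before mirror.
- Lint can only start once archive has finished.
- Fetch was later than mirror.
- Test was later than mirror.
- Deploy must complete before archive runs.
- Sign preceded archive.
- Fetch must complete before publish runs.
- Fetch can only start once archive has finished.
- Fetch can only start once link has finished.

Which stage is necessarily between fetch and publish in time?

lint

Tracing the constraints gives fetch → lint → publish, so lint sits after fetch and before publish.
No other stage is forced both after fetch and before publish.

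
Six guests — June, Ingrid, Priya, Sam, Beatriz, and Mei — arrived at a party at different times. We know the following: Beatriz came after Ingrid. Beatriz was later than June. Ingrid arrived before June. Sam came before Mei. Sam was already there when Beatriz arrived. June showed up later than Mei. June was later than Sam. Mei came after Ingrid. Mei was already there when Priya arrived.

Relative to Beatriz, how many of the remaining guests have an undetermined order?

1

Forced before Beatriz: Ingrid, June, Mei, and Sam.
That leaves Priya with no forced order relative to Beatriz — 1.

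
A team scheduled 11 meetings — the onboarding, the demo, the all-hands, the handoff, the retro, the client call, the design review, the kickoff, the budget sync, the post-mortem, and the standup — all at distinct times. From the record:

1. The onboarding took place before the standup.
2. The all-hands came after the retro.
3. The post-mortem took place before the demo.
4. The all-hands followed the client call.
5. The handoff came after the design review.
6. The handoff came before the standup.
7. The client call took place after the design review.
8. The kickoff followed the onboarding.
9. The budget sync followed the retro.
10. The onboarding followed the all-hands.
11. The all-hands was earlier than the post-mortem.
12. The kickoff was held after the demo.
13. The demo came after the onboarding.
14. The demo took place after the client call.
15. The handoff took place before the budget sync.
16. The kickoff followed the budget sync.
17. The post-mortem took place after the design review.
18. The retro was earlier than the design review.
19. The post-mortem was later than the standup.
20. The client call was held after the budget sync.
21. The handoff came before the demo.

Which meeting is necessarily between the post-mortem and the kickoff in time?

the demo

Tracing the constraints gives the post-mortem → the demo → the kickoff, so the demo sits after the post-mortem and before the kickoff.
No other meeting is forced both after the post-mortem and before the kickoff.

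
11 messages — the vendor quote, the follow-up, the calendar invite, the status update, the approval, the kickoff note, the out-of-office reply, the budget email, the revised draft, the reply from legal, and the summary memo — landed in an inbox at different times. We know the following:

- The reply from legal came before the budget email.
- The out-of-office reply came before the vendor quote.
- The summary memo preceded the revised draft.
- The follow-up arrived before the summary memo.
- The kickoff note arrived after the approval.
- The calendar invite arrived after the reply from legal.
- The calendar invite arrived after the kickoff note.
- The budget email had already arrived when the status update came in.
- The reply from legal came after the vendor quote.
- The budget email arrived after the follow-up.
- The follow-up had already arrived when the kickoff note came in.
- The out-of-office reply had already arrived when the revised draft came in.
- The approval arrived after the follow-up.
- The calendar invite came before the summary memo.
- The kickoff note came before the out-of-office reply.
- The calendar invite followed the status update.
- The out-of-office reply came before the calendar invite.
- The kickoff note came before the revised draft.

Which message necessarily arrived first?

The follow-up has a chain of constraints placing it before every other message, so the follow-up must be first.

the follow-up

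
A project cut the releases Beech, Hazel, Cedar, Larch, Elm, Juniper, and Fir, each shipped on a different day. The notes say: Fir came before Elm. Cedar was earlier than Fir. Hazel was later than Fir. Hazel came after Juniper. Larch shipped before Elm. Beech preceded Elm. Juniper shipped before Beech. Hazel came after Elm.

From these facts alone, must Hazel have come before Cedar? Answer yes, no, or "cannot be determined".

no

Tracing the constraints gives Cedar → Fir → Hazel, so Cedar must come before Hazel.
That means Hazel cannot be before Cedar.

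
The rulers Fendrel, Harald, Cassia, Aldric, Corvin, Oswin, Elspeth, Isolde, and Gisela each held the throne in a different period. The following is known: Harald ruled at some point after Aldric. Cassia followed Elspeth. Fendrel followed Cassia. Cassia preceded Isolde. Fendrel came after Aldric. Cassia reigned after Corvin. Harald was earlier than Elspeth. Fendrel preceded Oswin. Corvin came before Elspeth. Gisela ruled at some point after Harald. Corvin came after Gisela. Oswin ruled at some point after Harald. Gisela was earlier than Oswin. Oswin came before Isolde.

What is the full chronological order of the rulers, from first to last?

Aldric, Harald, Gisela, Corvin, Elspeth, Cassia, Fendrel, Oswin, Isolde

The constraints fix every adjacent pair, so only one ordering works:
Aldric → Harald → Gisela → Corvin → Elspeth → Cassia → Fendrel → Oswin → Isolde.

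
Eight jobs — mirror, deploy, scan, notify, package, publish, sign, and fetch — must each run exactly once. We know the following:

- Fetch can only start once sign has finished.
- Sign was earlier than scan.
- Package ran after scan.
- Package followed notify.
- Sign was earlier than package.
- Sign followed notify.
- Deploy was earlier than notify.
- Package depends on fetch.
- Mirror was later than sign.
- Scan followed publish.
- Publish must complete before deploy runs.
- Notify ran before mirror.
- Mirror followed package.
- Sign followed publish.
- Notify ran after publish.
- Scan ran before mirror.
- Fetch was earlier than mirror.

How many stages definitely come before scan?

4

Directly stated before scan: publish and sign.
Deploy reaches scan via deploy → notify → sign → scan.
Notify reaches scan via notify → sign → scan.
No chain forces package (or any of the others) ahead of scan.
That's deploy, notify, publish, and sign — 4 in all.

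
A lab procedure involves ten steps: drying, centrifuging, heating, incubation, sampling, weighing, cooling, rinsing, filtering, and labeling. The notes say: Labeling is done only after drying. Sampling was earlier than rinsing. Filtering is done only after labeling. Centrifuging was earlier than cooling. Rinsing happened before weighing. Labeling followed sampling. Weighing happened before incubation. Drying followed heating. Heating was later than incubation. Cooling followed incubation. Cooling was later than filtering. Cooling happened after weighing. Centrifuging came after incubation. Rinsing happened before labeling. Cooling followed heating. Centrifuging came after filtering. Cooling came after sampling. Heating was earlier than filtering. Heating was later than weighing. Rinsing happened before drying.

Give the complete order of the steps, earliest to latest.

sampling, rinsing, weighing, incubation, heating, drying, labeling, filtering, centrifuging, cooling

The constraints fix every adjacent pair, so only one ordering works:
sampling → rinsing → weighing → incubation → heating → drying → labeling → filtering → centrifuging → cooling.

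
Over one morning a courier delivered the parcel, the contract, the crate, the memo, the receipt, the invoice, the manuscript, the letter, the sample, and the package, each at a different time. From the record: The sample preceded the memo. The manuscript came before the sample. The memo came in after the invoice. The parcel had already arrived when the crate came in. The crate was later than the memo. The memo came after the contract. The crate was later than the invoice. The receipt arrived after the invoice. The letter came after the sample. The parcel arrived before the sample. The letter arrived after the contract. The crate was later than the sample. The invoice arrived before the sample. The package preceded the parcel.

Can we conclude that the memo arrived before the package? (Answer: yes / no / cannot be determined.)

no

Tracing the constraints gives the package → the parcel → the sample → the memo, so the package must come before the memo.
That means the memo cannot be before the package.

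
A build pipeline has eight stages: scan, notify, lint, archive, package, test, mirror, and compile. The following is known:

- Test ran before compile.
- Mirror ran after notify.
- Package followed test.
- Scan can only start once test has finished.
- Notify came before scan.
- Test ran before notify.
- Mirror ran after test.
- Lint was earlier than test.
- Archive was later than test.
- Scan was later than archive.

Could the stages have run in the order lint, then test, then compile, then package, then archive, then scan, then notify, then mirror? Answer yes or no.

The constraints require notify before scan, but in the proposed sequence scan appears ahead of notify. That one violation is enough.

no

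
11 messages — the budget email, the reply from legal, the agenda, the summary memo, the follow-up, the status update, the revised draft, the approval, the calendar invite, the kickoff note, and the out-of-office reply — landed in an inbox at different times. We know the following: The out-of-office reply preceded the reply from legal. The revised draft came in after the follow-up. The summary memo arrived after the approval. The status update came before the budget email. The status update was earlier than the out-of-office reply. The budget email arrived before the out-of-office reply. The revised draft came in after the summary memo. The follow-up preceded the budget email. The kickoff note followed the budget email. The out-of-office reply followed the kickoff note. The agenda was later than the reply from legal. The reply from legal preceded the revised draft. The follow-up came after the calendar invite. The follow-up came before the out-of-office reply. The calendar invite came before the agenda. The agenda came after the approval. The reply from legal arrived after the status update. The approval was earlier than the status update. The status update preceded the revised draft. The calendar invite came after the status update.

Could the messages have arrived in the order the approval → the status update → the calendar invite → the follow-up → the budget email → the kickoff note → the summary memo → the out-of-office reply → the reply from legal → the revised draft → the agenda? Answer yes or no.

Check each stated constraint against the proposed order — e.g. the calendar invite is ahead of the agenda; the approval is ahead of the agenda. Every pair is in the required order; nothing is violated.

yes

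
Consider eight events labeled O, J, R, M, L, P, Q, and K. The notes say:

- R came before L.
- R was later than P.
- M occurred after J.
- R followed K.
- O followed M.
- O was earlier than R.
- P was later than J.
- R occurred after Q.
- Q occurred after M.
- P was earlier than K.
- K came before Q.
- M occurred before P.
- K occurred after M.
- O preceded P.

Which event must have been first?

J has a chain of constraints placing it before every other event, so J must be first.

J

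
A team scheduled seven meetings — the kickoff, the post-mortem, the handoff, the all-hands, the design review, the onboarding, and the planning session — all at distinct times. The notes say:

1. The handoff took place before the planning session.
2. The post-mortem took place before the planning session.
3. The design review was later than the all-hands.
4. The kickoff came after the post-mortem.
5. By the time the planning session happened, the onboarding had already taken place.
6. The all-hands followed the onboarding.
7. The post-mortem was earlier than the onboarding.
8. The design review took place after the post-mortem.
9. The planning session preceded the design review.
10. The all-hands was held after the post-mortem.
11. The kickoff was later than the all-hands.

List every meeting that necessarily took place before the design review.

the all-hands, the handoff, the onboarding, the planning session, the post-mortem

Directly stated before the design review: the all-hands, the planning session, and the post-mortem.
The handoff reaches the design review via the handoff → the planning session → the design review.
The onboarding reaches the design review via the onboarding → the all-hands → the design review.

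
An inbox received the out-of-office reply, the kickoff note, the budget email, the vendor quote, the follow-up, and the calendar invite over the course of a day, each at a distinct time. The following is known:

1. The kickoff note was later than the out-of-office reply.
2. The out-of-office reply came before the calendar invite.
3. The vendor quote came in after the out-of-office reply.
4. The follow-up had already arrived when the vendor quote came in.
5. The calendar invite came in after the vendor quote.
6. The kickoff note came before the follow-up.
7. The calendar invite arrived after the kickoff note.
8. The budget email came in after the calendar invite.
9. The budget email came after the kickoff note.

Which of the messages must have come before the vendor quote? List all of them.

Directly stated before the vendor quote: the follow-up and the out-of-office reply.
The kickoff note reaches the vendor quote via the kickoff note → the follow-up → the vendor quote.

the follow-up, the kickoff note, the out-of-office reply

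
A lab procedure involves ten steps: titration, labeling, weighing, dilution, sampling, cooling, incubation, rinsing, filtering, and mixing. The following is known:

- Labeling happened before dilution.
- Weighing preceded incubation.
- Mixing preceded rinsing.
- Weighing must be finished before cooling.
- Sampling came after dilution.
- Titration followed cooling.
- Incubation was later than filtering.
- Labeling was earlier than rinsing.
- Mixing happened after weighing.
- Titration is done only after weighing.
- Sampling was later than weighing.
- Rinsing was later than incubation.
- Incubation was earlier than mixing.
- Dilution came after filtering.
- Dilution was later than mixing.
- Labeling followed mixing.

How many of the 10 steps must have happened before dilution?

Directly stated before dilution: filtering, labeling, and mixing.
Incubation reaches dilution via incubation → mixing → dilution.
Weighing reaches dilution via weighing → mixing → dilution.
No chain forces sampling (or any of the others) ahead of dilution.
That's filtering, incubation, labeling, mixing, and weighing — 5 in all.

5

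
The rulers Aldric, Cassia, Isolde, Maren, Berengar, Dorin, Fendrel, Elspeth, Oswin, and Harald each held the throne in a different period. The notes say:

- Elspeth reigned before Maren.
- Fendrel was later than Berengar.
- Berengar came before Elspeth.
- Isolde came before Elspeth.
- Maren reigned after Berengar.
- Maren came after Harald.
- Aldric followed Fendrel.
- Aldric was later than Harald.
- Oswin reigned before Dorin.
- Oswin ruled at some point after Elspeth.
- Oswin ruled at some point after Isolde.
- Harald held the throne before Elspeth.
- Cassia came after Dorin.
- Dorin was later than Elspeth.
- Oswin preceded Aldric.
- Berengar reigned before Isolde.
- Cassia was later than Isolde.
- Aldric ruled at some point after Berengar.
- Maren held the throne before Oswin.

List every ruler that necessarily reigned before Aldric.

Directly stated before Aldric: Berengar, Fendrel, Harald, and Oswin.
Elspeth reaches Aldric via Elspeth → Oswin → Aldric.
Isolde reaches Aldric via Isolde → Oswin → Aldric.
Maren reaches Aldric via Maren → Oswin → Aldric.

Berengar, Elspeth, Fendrel, Harald, Isolde, Maren, Oswin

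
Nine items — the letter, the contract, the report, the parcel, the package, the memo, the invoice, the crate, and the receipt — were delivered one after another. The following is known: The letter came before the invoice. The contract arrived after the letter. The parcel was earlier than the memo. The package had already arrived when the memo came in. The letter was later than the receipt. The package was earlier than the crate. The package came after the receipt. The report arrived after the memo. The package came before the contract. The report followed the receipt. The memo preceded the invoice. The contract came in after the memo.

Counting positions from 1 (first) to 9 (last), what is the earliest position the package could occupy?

The receipt must come before the package — 1 forced predecessor.
Nothing else is forced ahead of the package, so its earliest slot is position 1 + 1 = 2.

2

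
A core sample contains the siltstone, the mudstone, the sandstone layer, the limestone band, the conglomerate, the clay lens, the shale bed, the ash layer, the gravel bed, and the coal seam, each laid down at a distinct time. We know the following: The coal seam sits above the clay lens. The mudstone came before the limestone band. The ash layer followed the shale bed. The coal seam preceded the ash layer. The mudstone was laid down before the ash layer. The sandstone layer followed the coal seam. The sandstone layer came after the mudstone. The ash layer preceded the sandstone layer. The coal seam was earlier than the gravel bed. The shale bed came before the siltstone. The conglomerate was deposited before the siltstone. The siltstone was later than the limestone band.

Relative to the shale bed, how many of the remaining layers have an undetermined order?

6

Forced after the shale bed: the ash layer, the sandstone layer, and the siltstone.
That leaves the clay lens, the coal seam, the conglomerate, the gravel bed, the limestone band, and the mudstone with no forced order relative to the shale bed — 6.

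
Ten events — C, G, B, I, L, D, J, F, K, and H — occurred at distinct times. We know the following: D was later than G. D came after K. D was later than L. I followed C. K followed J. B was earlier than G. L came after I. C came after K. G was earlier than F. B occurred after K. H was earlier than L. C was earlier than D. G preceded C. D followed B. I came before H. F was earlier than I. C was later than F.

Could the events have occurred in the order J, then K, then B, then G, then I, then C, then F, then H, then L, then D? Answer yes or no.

no

The constraints require F before C, but in the proposed sequence C appears ahead of F. That one violation is enough.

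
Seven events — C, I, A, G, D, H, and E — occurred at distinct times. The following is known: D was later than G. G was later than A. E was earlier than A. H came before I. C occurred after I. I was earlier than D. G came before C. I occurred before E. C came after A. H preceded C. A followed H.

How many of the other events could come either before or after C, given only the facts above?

Forced before C: A, E, G, H, and I.
That leaves D with no forced order relative to C — 1.

1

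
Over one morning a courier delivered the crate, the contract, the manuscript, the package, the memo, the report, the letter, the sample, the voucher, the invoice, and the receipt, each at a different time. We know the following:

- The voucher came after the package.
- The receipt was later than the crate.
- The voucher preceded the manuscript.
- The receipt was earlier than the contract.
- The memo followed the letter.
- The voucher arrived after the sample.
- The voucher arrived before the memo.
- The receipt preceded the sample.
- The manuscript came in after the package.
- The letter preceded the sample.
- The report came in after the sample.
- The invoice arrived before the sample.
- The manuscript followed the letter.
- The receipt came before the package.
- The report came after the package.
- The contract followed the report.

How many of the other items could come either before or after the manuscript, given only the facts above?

3

Forced before the manuscript: the crate, the invoice, the letter, the package, the receipt, the sample, and the voucher.
That leaves the contract, the memo, and the report with no forced order relative to the manuscript — 3.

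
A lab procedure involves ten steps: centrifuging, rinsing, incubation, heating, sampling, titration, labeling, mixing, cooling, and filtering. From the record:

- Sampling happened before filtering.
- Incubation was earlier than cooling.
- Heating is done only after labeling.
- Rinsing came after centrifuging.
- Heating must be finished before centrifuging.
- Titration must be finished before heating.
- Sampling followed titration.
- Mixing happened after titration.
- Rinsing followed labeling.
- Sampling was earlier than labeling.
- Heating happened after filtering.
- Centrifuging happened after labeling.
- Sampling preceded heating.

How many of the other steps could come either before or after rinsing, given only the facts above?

Forced before rinsing: centrifuging, filtering, heating, labeling, sampling, and titration.
That leaves cooling, incubation, and mixing with no forced order relative to rinsing — 3.

3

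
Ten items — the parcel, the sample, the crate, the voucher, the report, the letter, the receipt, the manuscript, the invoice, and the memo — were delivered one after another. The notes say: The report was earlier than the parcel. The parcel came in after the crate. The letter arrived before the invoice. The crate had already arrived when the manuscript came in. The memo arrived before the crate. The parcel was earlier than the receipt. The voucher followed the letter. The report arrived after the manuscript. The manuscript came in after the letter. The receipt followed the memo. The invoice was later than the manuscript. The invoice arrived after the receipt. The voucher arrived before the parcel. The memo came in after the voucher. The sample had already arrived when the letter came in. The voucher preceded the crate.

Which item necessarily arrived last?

Every other item has a chain of constraints placing it before the invoice, so the invoice is last.

the invoice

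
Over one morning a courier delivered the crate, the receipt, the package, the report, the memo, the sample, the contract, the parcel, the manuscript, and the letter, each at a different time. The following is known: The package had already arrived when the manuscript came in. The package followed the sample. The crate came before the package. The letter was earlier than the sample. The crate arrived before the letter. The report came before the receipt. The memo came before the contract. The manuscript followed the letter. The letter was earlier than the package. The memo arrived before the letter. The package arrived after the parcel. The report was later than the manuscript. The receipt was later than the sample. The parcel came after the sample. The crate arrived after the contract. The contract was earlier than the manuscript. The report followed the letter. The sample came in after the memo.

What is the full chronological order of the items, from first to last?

The constraints fix every adjacent pair, so only one ordering works:
the memo → the contract → the crate → the letter → the sample → the parcel → the package → the manuscript → the report → the receipt.

the memo, the contract, the crate, the letter, the sample, the parcel, the package, the manuscript, the report, the receipt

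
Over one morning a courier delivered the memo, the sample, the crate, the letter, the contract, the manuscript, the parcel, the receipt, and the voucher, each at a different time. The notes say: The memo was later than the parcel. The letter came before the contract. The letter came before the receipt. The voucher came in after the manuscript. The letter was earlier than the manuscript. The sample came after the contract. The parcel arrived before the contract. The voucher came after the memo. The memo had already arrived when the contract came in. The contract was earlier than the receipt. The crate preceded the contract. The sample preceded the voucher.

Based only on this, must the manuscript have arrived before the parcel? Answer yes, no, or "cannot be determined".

cannot be determined

No chain of stated constraints runs from the manuscript to the parcel, and none runs from the parcel to the manuscript either.
So the relative order of the manuscript and the parcel is not fixed by the given facts.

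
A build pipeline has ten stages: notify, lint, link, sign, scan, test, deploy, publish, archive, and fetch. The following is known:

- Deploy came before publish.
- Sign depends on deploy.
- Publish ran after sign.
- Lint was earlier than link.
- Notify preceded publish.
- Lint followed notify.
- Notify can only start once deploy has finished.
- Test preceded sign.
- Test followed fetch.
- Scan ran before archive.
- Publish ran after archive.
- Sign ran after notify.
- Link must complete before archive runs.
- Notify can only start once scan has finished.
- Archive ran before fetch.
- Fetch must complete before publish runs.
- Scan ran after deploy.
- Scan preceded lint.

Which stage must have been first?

deploy

Deploy has a chain of constraints placing it before every other stage, so deploy must be first.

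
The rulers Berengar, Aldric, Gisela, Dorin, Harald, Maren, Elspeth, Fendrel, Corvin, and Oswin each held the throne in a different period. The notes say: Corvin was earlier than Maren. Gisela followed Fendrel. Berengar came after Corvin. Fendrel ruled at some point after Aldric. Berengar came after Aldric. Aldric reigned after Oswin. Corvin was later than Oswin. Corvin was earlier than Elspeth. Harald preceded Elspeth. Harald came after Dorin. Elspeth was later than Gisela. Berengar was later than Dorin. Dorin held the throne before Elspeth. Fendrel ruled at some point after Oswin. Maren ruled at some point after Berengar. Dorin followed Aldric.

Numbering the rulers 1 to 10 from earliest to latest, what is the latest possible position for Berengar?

9

Berengar must come before Maren — 1 ruler forced after them.
Everything else can be placed before Berengar in some valid order, so Berengar can sit as late as position 10 − 1 = 9.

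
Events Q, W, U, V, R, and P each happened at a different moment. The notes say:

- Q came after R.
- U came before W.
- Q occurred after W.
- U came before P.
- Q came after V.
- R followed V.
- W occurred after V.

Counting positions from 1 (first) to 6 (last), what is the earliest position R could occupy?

2

V must come before R — 1 forced predecessor.
Nothing else is forced ahead of R, so its earliest slot is position 1 + 1 = 2.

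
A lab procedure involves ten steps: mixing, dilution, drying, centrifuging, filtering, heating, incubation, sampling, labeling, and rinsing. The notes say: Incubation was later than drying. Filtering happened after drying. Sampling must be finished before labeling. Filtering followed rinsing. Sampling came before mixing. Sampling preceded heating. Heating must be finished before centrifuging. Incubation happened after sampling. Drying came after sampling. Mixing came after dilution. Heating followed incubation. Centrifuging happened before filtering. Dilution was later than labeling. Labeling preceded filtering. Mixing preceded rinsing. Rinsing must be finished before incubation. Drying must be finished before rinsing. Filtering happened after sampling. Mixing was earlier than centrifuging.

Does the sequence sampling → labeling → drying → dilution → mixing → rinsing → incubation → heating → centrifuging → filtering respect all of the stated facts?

Check each stated constraint against the proposed order — e.g. labeling is ahead of filtering; sampling is ahead of filtering. Every pair is in the required order; nothing is violated.

yes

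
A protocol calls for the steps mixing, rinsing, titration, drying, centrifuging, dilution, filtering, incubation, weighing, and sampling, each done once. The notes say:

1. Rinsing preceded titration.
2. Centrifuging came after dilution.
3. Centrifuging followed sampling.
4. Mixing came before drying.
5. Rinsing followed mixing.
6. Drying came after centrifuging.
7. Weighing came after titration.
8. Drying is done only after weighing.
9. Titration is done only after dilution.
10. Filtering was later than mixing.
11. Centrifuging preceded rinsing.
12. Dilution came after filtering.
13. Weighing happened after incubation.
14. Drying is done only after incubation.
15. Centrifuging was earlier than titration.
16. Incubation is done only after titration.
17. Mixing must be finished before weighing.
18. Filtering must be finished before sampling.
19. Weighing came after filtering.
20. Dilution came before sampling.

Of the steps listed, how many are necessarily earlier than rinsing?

5

Directly stated before rinsing: centrifuging and mixing.
Dilution reaches rinsing via dilution → centrifuging → rinsing.
Filtering reaches rinsing via filtering → dilution → centrifuging → rinsing.
Sampling reaches rinsing via sampling → centrifuging → rinsing.
No chain forces weighing (or any of the others) ahead of rinsing.
That's centrifuging, dilution, filtering, mixing, and sampling — 5 in all.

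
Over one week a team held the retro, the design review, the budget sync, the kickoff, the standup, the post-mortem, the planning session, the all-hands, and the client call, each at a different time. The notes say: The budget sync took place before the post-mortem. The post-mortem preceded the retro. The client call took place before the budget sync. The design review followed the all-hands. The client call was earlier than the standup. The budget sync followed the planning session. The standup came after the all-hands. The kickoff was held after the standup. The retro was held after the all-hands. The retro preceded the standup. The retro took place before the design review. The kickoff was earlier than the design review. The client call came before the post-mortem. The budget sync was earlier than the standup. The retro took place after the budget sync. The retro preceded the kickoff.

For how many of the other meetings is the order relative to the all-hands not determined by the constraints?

Forced after the all-hands: the design review, the kickoff, the retro, and the standup.
That leaves the budget sync, the client call, the planning session, and the post-mortem with no forced order relative to the all-hands — 4.

4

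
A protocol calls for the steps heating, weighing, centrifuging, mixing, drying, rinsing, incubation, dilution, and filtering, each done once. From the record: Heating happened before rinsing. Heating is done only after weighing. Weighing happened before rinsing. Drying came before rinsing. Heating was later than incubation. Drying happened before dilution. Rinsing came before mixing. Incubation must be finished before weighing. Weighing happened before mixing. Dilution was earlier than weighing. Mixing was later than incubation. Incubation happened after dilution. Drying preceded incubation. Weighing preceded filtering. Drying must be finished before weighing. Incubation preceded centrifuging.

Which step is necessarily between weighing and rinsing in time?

Tracing the constraints gives weighing → heating → rinsing, so heating sits after weighing and before rinsing.
No other step is forced both after weighing and before rinsing.

heating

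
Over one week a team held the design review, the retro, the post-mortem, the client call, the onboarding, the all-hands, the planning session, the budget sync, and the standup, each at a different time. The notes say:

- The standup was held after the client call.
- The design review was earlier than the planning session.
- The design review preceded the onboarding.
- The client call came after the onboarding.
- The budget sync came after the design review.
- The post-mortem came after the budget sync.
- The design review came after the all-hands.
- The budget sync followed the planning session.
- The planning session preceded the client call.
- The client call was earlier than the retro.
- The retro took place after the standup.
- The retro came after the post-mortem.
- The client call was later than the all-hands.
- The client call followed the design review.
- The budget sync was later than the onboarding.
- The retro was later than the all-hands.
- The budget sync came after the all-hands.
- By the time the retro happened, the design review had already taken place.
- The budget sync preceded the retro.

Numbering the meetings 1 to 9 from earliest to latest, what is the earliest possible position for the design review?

The all-hands must come before the design review — 1 forced predecessor.
Nothing else is forced ahead of the design review, so its earliest slot is position 1 + 1 = 2.

2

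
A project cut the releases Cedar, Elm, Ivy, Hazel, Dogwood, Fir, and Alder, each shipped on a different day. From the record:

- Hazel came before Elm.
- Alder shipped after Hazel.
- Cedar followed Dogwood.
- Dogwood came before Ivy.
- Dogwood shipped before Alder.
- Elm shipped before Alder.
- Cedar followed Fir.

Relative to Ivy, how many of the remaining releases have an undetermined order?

Forced before Ivy: Dogwood.
That leaves Alder, Cedar, Elm, Fir, and Hazel with no forced order relative to Ivy — 5.

5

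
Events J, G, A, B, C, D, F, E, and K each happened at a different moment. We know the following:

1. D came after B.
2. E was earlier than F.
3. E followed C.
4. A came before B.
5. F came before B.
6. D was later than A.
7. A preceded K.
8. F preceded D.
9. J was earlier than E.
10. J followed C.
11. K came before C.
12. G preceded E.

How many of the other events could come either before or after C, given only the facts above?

1

Forced before C: A and K; forced after C: B, D, E, F, and J.
That leaves G with no forced order relative to C — 1.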